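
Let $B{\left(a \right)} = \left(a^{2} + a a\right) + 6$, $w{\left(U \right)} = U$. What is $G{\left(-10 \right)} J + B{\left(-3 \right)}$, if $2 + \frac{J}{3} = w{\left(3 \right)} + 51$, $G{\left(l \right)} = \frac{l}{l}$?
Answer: $180$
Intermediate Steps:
$G{\left(l \right)} = 1$
$B{\left(a \right)} = 6 + 2 a^{2}$ ($B{\left(a \right)} = \left(a^{2} + a^{2}\right) + 6 = 2 a^{2} + 6 = 6 + 2 a^{2}$)
$J = 156$ ($J = -6 + 3 \left(3 + 51\right) = -6 + 3 \cdot 54 = -6 + 162 = 156$)
$G{\left(-10 \right)} J + B{\left(-3 \right)} = 1 \cdot 156 + \left(6 + 2 \left(-3\right)^{2}\right) = 156 + \left(6 + 2 \cdot 9\right) = 156 + \left(6 + 18\right) = 156 + 24 = 180$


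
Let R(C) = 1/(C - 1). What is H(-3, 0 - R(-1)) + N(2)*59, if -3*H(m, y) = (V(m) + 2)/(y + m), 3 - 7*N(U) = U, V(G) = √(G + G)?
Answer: 913/105 + 2*I*√6/15 ≈ 8.6952 + 0.3266*I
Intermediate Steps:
R(C) = 1/(-1 + C)
V(G) = √2*√G (V(G) = √(2*G) = √2*√G)
N(U) = 3/7 - U/7
H(m, y) = -(2 + √2*√m)/(3*(m + y)) (H(m, y) = -(√2*√m + 2)/(3*(y + m)) = -(2 + √2*√m)/(3*(m + y)))
H(-3, 0 - R(-1)) + N(2)*59 = (-2 - √2*√(-3))/(3*(-3 + (0 - 1/(-1 - 1)))) + (3/7 - ⅐*2)*59 = (-2 - √2*I*√3)/(3*(-3 + (0 - 1/(-2)))) + (3/7 - 2/7)*59 = (-2 - I*√6)/(3*(-3 + (0 - 1*(-½)))) + (⅐)*59 = (-2 - I*√6)/(3*(-3 + (0 + ½))) + 59/7 = (-2 - I*√6)/(3*(-3 + ½)) + 59/7 = (-2 - I*√6)/(3*(-5/2)) + 59/7 = (⅓)*(-⅖)*(-2 - I*√6) + 59/7 = (4/15 + 2*I*√6/15) + 59/7 = 913/105 + 2*I*√6/15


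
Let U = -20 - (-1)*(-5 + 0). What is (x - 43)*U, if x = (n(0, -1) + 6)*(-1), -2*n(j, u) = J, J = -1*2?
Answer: 1250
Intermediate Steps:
J = -2
n(j, u) = 1 (n(j, u) = -½*(-2) = 1)
U = -25 (U = -20 - (-1)*(-5) = -20 - 1*5 = -20 - 5 = -25)
x = -7 (x = (1 + 6)*(-1) = 7*(-1) = -7)
(x - 43)*U = (-7 - 43)*(-25) = -50*(-25) = 1250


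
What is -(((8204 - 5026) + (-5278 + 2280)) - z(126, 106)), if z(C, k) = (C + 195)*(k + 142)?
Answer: 79428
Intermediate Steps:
z(C, k) = (142 + k)*(195 + C) (z(C, k) = (195 + C)*(142 + k) = (142 + k)*(195 + C))
-(((8204 - 5026) + (-5278 + 2280)) - z(126, 106)) = -(((8204 - 5026) + (-5278 + 2280)) - (27690 + 142*126 + 195*106 + 126*106)) = -((3178 - 2998) - (27690 + 17892 + 20670 + 13356)) = -(180 - 1*79608) = -(180 - 79608) = -1*(-79428) = 79428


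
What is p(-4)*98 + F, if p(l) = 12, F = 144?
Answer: 1320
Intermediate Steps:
p(-4)*98 + F = 12*98 + 144 = 1176 + 144 = 1320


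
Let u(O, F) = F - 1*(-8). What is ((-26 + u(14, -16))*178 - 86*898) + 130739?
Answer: 47459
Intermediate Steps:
u(O, F) = 8 + F (u(O, F) = F + 8 = 8 + F)
((-26 + u(14, -16))*178 - 86*898) + 130739 = ((-26 + (8 - 16))*178 - 86*898) + 130739 = ((-26 - 8)*178 - 77228) + 130739 = (-34*178 - 77228) + 130739 = (-6052 - 77228) + 130739 = -83280 + 130739 = 47459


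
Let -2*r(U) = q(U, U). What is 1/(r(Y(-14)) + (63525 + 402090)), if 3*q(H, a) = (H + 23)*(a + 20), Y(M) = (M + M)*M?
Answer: 3/1311355 ≈ 2.2877e-6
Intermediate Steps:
Y(M) = 2*M² (Y(M) = (2*M)*M = 2*M²)
q(H, a) = (20 + a)*(23 + H)/3 (q(H, a) = ((H + 23)*(a + 20))/3 = ((23 + H)*(20 + a))/3 = ((20 + a)*(23 + H))/3 = (20 + a)*(23 + H)/3)
r(U) = -230/3 - 43*U/6 - U²/6 (r(U) = -(460/3 + 20*U/3 + 23*U/3 + U*U/3)/2 = -(460/3 + 20*U/3 + 23*U/3 + U²/3)/2 = -(460/3 + U²/3 + 43*U/3)/2 = -230/3 - 43*U/6 - U²/6)
1/(r(Y(-14)) + (63525 + 402090)) = 1/((-230/3 - 43*(-14)²/3 - (2*(-14)²)²/6) + (63525 + 402090)) = 1/((-230/3 - 43*196/3 - (2*196)²/6) + 465615) = 1/((-230/3 - 43/6*392 - ⅙*392²) + 465615) = 1/((-230/3 - 8428/3 - ⅙*153664) + 465615) = 1/((-230/3 - 8428/3 - 76832/3) + 465615) = 1/(-85490/3 + 465615) = 1/(1311355/3) = 3/1311355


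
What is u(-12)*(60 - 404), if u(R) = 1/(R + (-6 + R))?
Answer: 172/15 ≈ 11.467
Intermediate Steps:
u(R) = 1/(-6 + 2*R)
u(-12)*(60 - 404) = (1/(2*(-3 - 12)))*(60 - 404) = ((½)/(-15))*(-344) = ((½)*(-1/15))*(-344) = -1/30*(-344) = 172/15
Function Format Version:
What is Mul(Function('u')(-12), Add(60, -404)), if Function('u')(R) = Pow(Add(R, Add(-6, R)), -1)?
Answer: Rational(172, 15) ≈ 11.467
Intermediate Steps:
Function('u')(R) = Pow(Add(-6, Mul(2, R)), -1)
Mul(Function('u')(-12), Add(60, -404)) = Mul(Mul(Rational(1, 2), Pow(Add(-3, -12), -1)), Add(60, -404)) = Mul(Mul(Rational(1, 2), Pow(-15, -1)), -344) = Mul(Mul(Rational(1, 2), Rational(-1, 15)), -344) = Mul(Rational(-1, 30), -344) = Rational(172, 15)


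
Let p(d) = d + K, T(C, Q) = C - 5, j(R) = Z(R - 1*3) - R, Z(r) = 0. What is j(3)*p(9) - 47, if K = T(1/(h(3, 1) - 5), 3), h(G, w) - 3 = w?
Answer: -56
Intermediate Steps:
h(G, w) = 3 + w
j(R) = -R (j(R) = 0 - R = -R)
T(C, Q) = -5 + C
K = -6 (K = -5 + 1/((3 + 1) - 5) = -5 + 1/(4 - 5) = -5 + 1/(-1) = -5 + 1*(-1) = -5 - 1 = -6)
p(d) = -6 + d (p(d) = d - 6 = -6 + d)
j(3)*p(9) - 47 = (-1*3)*(-6 + 9) - 47 = -3*3 - 47 = -9 - 47 = -56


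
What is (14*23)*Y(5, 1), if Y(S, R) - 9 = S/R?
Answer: 4508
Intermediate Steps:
Y(S, R) = 9 + S/R
(14*23)*Y(5, 1) = (14*23)*(9 + 5/1) = 322*(9 + 5*1) = 322*(9 + 5) = 322*14 = 4508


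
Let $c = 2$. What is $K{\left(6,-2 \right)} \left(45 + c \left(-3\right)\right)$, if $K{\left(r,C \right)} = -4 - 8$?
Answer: $-468$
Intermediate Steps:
$K{\left(r,C \right)} = -12$ ($K{\left(r,C \right)} = -4 - 8 = -12$)
$K{\left(6,-2 \right)} \left(45 + c \left(-3\right)\right) = - 12 \left(45 + 2 \left(-3\right)\right) = - 12 \left(45 - 6\right) = \left(-12\right) 39 = -468$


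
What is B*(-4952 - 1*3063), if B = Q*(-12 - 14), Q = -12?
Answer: -2500680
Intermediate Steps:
B = 312 (B = -12*(-12 - 14) = -12*(-26) = 312)
B*(-4952 - 1*3063) = 312*(-4952 - 1*3063) = 312*(-4952 - 3063) = 312*(-8015) = -2500680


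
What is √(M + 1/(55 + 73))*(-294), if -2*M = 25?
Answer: -147*I*√3198/8 ≈ -1039.1*I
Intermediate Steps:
M = -25/2 (M = -½*25 = -25/2 ≈ -12.500)
√(M + 1/(55 + 73))*(-294) = √(-25/2 + 1/(55 + 73))*(-294) = √(-25/2 + 1/128)*(-294) = √(-1599/128)*(-294) = (I*√3198/16)*(-294) = -147*I*√3198/8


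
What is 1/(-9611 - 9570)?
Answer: -1/19181 ≈ -5.2135e-5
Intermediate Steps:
1/(-9611 - 9570) = 1/(-19181) = -1/19181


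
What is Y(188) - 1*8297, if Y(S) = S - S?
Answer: -8297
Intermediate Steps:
Y(S) = 0
Y(188) - 1*8297 = 0 - 1*8297 = 0 - 8297 = -8297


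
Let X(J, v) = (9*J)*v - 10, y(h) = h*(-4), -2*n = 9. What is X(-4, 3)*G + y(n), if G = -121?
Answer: 14296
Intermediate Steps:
n = -9/2 (n = -1/2*9 = -9/2 ≈ -4.5000)
y(h) = -4*h
X(J, v) = -10 + 9*J*v (X(J, v) = 9*J*v - 10 = -10 + 9*J*v)
X(-4, 3)*G + y(n) = (-10 + 9*(-4)*3)*(-121) - 4*(-9/2) = (-10 - 108)*(-121) + 18 = -118*(-121) + 18 = 14278 + 18 = 14296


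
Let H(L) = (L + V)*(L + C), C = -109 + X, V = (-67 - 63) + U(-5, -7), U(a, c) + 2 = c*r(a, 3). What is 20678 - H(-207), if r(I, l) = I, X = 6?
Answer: -73562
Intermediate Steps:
U(a, c) = -2 + a*c (U(a, c) = -2 + c*a = -2 + a*c)
V = -97 (V = (-67 - 63) + (-2 - 5*(-7)) = -130 + (-2 + 35) = -130 + 33 = -97)
C = -103 (C = -109 + 6 = -103)
H(L) = (-103 + L)*(-97 + L) (H(L) = (L - 97)*(L - 103) = (-97 + L)*(-103 + L) = (-103 + L)*(-97 + L))
20678 - H(-207) = 20678 - (9991 + (-207)² - 200*(-207)) = 20678 - (9991 + 42849 + 41400) = 20678 - 1*94240 = 20678 - 94240 = -73562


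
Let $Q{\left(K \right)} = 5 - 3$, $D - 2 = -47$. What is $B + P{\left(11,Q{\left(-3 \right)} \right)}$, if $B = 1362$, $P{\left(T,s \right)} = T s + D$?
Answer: $1339$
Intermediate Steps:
$D = -45$ ($D = 2 - 47 = -45$)
$Q{\left(K \right)} = 2$ ($Q{\left(K \right)} = 5 - 3 = 2$)
$P{\left(T,s \right)} = -45 + T s$ ($P{\left(T,s \right)} = T s - 45 = -45 + T s$)
$B + P{\left(11,Q{\left(-3 \right)} \right)} = 1362 + \left(-45 + 11 \cdot 2\right) = 1362 + \left(-45 + 22\right) = 1362 - 23 = 1339$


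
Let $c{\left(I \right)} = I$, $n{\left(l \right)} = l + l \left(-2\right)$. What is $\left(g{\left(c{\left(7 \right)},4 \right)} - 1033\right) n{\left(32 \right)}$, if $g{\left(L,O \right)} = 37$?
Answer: $31872$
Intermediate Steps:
$n{\left(l \right)} = - l$ ($n{\left(l \right)} = l - 2 l = - l$)
$\left(g{\left(c{\left(7 \right)},4 \right)} - 1033\right) n{\left(32 \right)} = \left(37 - 1033\right) \left(\left(-1\right) 32\right) = \left(-996\right) \left(-32\right) = 31872$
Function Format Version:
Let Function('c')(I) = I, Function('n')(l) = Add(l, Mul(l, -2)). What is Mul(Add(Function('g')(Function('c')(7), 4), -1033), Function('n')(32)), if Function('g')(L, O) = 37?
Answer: 31872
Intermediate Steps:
Function('n')(l) = Mul(-1, l) (Function('n')(l) = Add(l, Mul(-2, l)) = Mul(-1, l))
Mul(Add(Function('g')(Function('c')(7), 4), -1033), Function('n')(32)) = Mul(Add(37, -1033), Mul(-1, 32)) = Mul(-996, -32) = 31872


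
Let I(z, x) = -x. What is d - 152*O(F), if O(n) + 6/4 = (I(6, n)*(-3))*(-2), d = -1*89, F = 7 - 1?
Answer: 5611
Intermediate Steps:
F = 6
d = -89
O(n) = -3/2 - 6*n (O(n) = -3/2 + (-n*(-3))*(-2) = -3/2 + (3*n)*(-2) = -3/2 - 6*n)
d - 152*O(F) = -89 - 152*(-3/2 - 6*6) = -89 - 152*(-3/2 - 36) = -89 - 152*(-75/2) = -89 + 5700 = 5611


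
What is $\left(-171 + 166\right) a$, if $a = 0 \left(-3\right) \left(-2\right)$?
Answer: $0$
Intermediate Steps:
$a = 0$ ($a = 0 \left(-2\right) = 0$)
$\left(-171 + 166\right) a = \left(-171 + 166\right) 0 = \left(-5\right) 0 = 0$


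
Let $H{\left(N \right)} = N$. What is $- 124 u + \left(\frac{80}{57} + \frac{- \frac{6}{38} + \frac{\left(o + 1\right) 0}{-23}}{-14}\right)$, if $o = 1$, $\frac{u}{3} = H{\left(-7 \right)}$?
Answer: $\frac{2079121}{798} \approx 2605.4$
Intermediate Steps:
$u = -21$ ($u = 3 \left(-7\right) = -21$)
$- 124 u + \left(\frac{80}{57} + \frac{- \frac{6}{38} + \frac{\left(o + 1\right) 0}{-23}}{-14}\right) = \left(-124\right) \left(-21\right) + \left(\frac{80}{57} + \frac{- \frac{6}{38} + \frac{\left(1 + 1\right) 0}{-23}}{-14}\right) = 2604 + \left(80 \cdot \frac{1}{57} + \left(\left(-6\right) \frac{1}{38} + 2 \cdot 0 \left(- \frac{1}{23}\right)\right) \left(- \frac{1}{14}\right)\right) = 2604 + \left(\frac{80}{57} + \left(- \frac{3}{19} + 0 \left(- \frac{1}{23}\right)\right) \left(- \frac{1}{14}\right)\right) = 2604 + \left(\frac{80}{57} + \left(- \frac{3}{19} + 0\right) \left(- \frac{1}{14}\right)\right) = 2604 + \left(\frac{80}{57} - - \frac{3}{266}\right) = 2604 + \left(\frac{80}{57} + \frac{3}{266}\right) = 2604 + \frac{1129}{798} = \frac{2079121}{798}$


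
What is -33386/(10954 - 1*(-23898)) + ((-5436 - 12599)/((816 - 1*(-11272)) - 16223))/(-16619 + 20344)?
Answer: -51361182893/53682099950 ≈ -0.95677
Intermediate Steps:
-33386/(10954 - 1*(-23898)) + ((-5436 - 12599)/((816 - 1*(-11272)) - 16223))/(-16619 + 20344) = -33386/(10954 + 23898) - 18035/((816 + 11272) - 16223)/3725 = -33386/34852 - 18035/(12088 - 16223)*(1/3725) = -33386*1/34852 - 18035/(-4135)*(1/3725) = -16693/17426 - 18035*(-1/4135)*(1/3725) = -16693/17426 + (3607/827)*(1/3725) = -16693/17426 + 3607/3080575 = -51361182893/53682099950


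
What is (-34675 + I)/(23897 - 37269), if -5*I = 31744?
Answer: 205119/66860 ≈ 3.0679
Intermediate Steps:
I = -31744/5 (I = -⅕*31744 = -31744/5 ≈ -6348.8)
(-34675 + I)/(23897 - 37269) = (-34675 - 31744/5)/(23897 - 37269) = -205119/5/(-13372) = -205119/5*(-1/13372) = 205119/66860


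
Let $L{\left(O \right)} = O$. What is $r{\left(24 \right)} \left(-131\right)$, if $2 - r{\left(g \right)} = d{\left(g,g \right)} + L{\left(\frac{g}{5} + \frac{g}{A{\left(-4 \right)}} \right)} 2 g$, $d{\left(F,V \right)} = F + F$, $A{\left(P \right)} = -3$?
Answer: $- \frac{70478}{5} \approx -14096.0$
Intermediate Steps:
$d{\left(F,V \right)} = 2 F$
$r{\left(g \right)} = 2 - 2 g + \frac{4 g^{2}}{15}$ ($r{\left(g \right)} = 2 - \left(2 g + \left(\frac{g}{5} + \frac{g}{-3}\right) 2 g\right) = 2 - \left(2 g + \left(g \frac{1}{5} + g \left(- \frac{1}{3}\right)\right) 2 g\right) = 2 - \left(2 g + \left(\frac{g}{5} - \frac{g}{3}\right) 2 g\right) = 2 - \left(2 g + - \frac{2 g}{15} \cdot 2 g\right) = 2 - \left(2 g - \frac{4 g^{2}}{15}\right) = 2 + \left(- 2 g + \frac{4 g^{2}}{15}\right) = 2 - 2 g + \frac{4 g^{2}}{15}$)
$r{\left(24 \right)} \left(-131\right) = \left(2 - 48 + \frac{4 \cdot 24^{2}}{15}\right) \left(-131\right) = \left(2 - 48 + \frac{4}{15} \cdot 576\right) \left(-131\right) = \left(2 - 48 + \frac{768}{5}\right) \left(-131\right) = \frac{538}{5} \left(-131\right) = - \frac{70478}{5}$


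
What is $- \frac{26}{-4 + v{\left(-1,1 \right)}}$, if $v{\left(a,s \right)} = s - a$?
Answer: $13$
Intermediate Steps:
$- \frac{26}{-4 + v{\left(-1,1 \right)}} = - \frac{26}{-4 + \left(1 - -1\right)} = - \frac{26}{-4 + \left(1 + 1\right)} = - \frac{26}{-4 + 2} = - \frac{26}{-2} = \left(-26\right) \left(- \frac{1}{2}\right) = 13$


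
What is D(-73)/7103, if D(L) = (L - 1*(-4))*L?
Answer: 5037/7103 ≈ 0.70914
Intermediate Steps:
D(L) = L*(4 + L) (D(L) = (L + 4)*L = (4 + L)*L = L*(4 + L))
D(-73)/7103 = -73*(4 - 73)/7103 = -73*(-69)*(1/7103) = 5037*(1/7103) = 5037/7103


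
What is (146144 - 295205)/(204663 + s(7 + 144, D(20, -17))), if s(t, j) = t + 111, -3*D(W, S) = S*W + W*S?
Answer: -149061/204925 ≈ -0.72739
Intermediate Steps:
D(W, S) = -2*S*W/3 (D(W, S) = -(S*W + W*S)/3 = -(S*W + S*W)/3 = -2*S*W/3)
s(t, j) = 111 + t
(146144 - 295205)/(204663 + s(7 + 144, D(20, -17))) = (146144 - 295205)/(204663 + (111 + (7 + 144))) = -149061/(204663 + (111 + 151)) = -149061/(204663 + 262) = -149061/204925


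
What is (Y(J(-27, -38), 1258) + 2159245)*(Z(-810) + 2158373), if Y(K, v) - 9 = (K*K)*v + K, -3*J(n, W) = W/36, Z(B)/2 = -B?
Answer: 3400282487650301/729 ≈ 4.6643e+12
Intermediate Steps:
Z(B) = -2*B (Z(B) = 2*(-B) = -2*B)
J(n, W) = -W/108 (J(n, W) = -W/(3*36) = -W/108)
Y(K, v) = 9 + K + v*K**2 (Y(K, v) = 9 + ((K*K)*v + K) = 9 + (K**2*v + K) = 9 + (v*K**2 + K) = 9 + (K + v*K**2) = 9 + K + v*K**2)
(Y(J(-27, -38), 1258) + 2159245)*(Z(-810) + 2158373) = ((9 - 1/108*(-38) + 1258*(-1/108*(-38))**2) + 2159245)*(-2*(-810) + 2158373) = ((9 + 19/54 + 1258*(19/54)**2) + 2159245)*(1620 + 2158373) = ((9 + 19/54 + 1258*(361/2916)) + 2159245)*2159993 = ((9 + 19/54 + 227069/1458) + 2159245)*2159993 = (120352/729 + 2159245)*2159993 = (1574209957/729)*2159993 = 3400282487650301/729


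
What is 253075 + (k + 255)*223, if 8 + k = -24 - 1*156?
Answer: 268016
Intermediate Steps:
k = -188 (k = -8 + (-24 - 1*156) = -8 + (-24 - 156) = -8 - 180 = -188)
253075 + (k + 255)*223 = 253075 + (-188 + 255)*223 = 253075 + 67*223 = 253075 + 14941 = 268016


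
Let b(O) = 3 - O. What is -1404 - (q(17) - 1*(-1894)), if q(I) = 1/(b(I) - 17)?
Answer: -102237/31 ≈ -3298.0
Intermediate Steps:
q(I) = 1/(-14 - I) (q(I) = 1/((3 - I) - 17) = 1/(-14 - I))
-1404 - (q(17) - 1*(-1894)) = -1404 - (-1/(14 + 17) - 1*(-1894)) = -1404 - (-1/31 + 1894) = -1404 - 1*58713/31 = -1404 - 58713/31 = -102237/31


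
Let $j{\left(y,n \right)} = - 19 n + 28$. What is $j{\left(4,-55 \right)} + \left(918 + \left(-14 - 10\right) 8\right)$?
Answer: $1799$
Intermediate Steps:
$j{\left(y,n \right)} = 28 - 19 n$
$j{\left(4,-55 \right)} + \left(918 + \left(-14 - 10\right) 8\right) = \left(28 - -1045\right) + \left(918 + \left(-14 - 10\right) 8\right) = \left(28 + 1045\right) + \left(918 - 192\right) = 1073 + \left(918 - 192\right) = 1073 + 726 = 1799$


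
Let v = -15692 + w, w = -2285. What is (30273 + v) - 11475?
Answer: 821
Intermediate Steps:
v = -17977 (v = -15692 - 2285 = -17977)
(30273 + v) - 11475 = (30273 - 17977) - 11475 = 12296 - 11475 = 821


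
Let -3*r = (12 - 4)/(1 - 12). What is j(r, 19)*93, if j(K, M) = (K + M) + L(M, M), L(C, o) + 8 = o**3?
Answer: 7028258/11 ≈ 6.3893e+5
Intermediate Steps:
r = 8/33 (r = -(12 - 4)/(3*(1 - 12)) = -8/(3*(-11)) = -8*(-1)/(3*11) = -1/3*(-8/11) = 8/33 ≈ 0.24242)
L(C, o) = -8 + o**3
j(K, M) = -8 + K + M + M**3 (j(K, M) = (K + M) + (-8 + M**3) = -8 + K + M + M**3)
j(r, 19)*93 = (-8 + 8/33 + 19 + 19**3)*93 = (-8 + 8/33 + 19 + 6859)*93 = (226718/33)*93 = 7028258/11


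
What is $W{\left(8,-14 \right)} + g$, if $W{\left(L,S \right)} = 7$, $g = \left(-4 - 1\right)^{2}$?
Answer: $32$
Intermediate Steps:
$g = 25$ ($g = \left(-5\right)^{2} = 25$)
$W{\left(8,-14 \right)} + g = 7 + 25 = 32$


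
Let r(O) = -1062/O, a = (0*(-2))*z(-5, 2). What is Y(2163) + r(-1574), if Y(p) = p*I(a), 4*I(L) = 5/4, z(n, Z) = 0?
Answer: 8519901/12592 ≈ 676.61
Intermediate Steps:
a = 0 (a = (0*(-2))*0 = 0*0 = 0)
I(L) = 5/16 (I(L) = (5/4)/4 = (5*(¼))/4 = (¼)*(5/4) = 5/16)
Y(p) = 5*p/16 (Y(p) = p*(5/16) = 5*p/16)
Y(2163) + r(-1574) = (5/16)*2163 - 1062/(-1574) = 10815/16 - 1062*(-1/1574) = 10815/16 + 531/787 = 8519901/12592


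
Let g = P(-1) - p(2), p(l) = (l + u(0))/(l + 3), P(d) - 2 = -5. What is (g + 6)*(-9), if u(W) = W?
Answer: -117/5 ≈ -23.400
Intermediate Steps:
P(d) = -3 (P(d) = 2 - 5 = -3)
p(l) = l/(3 + l) (p(l) = (l + 0)/(l + 3) = l/(3 + l))
g = -17/5 (g = -3 - 2/(3 + 2) = -3 - 2/5 = -3 - 1*⅖ = -3 - ⅖ = -17/5 ≈ -3.4000)
(g + 6)*(-9) = (-17/5 + 6)*(-9) = (13/5)*(-9) = -117/5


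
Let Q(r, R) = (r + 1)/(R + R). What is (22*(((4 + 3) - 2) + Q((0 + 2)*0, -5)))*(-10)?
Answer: -1078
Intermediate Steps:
Q(r, R) = (1 + r)/(2*R) (Q(r, R) = (1 + r)/((2*R)) = (1 + r)*(1/(2*R)) = (1 + r)/(2*R))
(22*(((4 + 3) - 2) + Q((0 + 2)*0, -5)))*(-10) = (22*(((4 + 3) - 2) + (1/2)*(1 + (0 + 2)*0)/(-5)))*(-10) = (22*((7 - 2) + (1/2)*(-1/5)*(1 + 2*0)))*(-10) = (22*(5 + (1/2)*(-1/5)*(1 + 0)))*(-10) = (22*(5 + (1/2)*(-1/5)*1))*(-10) = (22*(5 - 1/10))*(-10) = (22*(49/10))*(-10) = (539/5)*(-10) = -1078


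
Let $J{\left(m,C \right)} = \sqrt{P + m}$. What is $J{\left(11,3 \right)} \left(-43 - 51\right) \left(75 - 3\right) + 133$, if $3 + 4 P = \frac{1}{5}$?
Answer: $133 - \frac{3384 \sqrt{1030}}{5} \approx -21588.0$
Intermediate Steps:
$P = - \frac{7}{10}$ ($P = - \frac{3}{4} + \frac{1}{4 \cdot 5} = - \frac{3}{4} + \frac{1}{4} \cdot \frac{1}{5} = - \frac{3}{4} + \frac{1}{20} = - \frac{7}{10} \approx -0.7$)
$J{\left(m,C \right)} = \sqrt{- \frac{7}{10} + m}$
$J{\left(11,3 \right)} \left(-43 - 51\right) \left(75 - 3\right) + 133 = \frac{\sqrt{-70 + 100 \cdot 11}}{10} \left(-43 - 51\right) \left(75 - 3\right) + 133 = \frac{\sqrt{-70 + 1100}}{10} \left(\left(-94\right) 72\right) + 133 = \frac{\sqrt{1030}}{10} \left(-6768\right) + 133 = - \frac{3384 \sqrt{1030}}{5} + 133 = 133 - \frac{3384 \sqrt{1030}}{5}$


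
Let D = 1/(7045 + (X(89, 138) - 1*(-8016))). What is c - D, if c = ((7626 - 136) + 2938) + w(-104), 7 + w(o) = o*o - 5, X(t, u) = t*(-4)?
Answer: 312216559/14705 ≈ 21232.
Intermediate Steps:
X(t, u) = -4*t
w(o) = -12 + o² (w(o) = -7 + (o*o - 5) = -7 + (o² - 5) = -7 + (-5 + o²) = -12 + o²)
D = 1/14705 (D = 1/(7045 + (-4*89 - 1*(-8016))) = 1/(7045 + (-356 + 8016)) = 1/(7045 + 7660) = 1/14705 ≈ 6.8004e-5)
c = 21232 (c = ((7626 - 136) + 2938) + (-12 + (-104)²) = (7490 + 2938) + (-12 + 10816) = 10428 + 10804 = 21232)
c - D = 21232 - 1*1/14705 = 21232 - 1/14705 = 312216559/14705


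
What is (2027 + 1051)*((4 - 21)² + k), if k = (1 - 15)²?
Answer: 1492830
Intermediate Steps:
k = 196 (k = (-14)² = 196)
(2027 + 1051)*((4 - 21)² + k) = (2027 + 1051)*((4 - 21)² + 196) = 3078*((-17)² + 196) = 3078*(289 + 196) = 3078*485 = 1492830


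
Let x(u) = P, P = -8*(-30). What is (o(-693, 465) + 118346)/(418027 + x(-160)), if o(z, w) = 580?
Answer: 118926/418267 ≈ 0.28433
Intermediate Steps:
P = 240
x(u) = 240
(o(-693, 465) + 118346)/(418027 + x(-160)) = (580 + 118346)/(418027 + 240) = 118926/418267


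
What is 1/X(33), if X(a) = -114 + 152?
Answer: 1/38 ≈ 0.026316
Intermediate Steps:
X(a) = 38
1/X(33) = 1/38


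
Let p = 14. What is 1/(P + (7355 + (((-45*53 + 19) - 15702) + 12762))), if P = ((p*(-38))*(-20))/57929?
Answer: 57929/118707161 ≈ 0.00048800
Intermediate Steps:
P = 10640/57929 (P = ((14*(-38))*(-20))/57929 = -532*(-20)*(1/57929) = 10640*(1/57929) = 10640/57929 ≈ 0.18367)
1/(P + (7355 + (((-45*53 + 19) - 15702) + 12762))) = 1/(10640/57929 + (7355 + (((-45*53 + 19) - 15702) + 12762))) = 1/(10640/57929 + (7355 + (((-2385 + 19) - 15702) + 12762))) = 1/(10640/57929 + (7355 + ((-2366 - 15702) + 12762))) = 1/(10640/57929 + (7355 + (-18068 + 12762))) = 1/(10640/57929 + (7355 - 5306)) = 1/(10640/57929 + 2049) = 1/(118707161/57929) = 57929/118707161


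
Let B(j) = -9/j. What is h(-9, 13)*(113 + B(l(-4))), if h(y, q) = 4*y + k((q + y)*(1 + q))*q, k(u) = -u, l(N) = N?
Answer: -88051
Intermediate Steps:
h(y, q) = 4*y - q*(1 + q)*(q + y) (h(y, q) = 4*y + (-(q + y)*(1 + q))*q = 4*y + (-(1 + q)*(q + y))*q = 4*y - q*(1 + q)*(q + y))
h(-9, 13)*(113 + B(l(-4))) = (4*(-9) - 1*13*(13 - 9 + 13² + 13*(-9)))*(113 - 9/(-4)) = (-36 - 1*13*(13 - 9 + 169 - 117))*(113 - 9*(-¼)) = (-36 - 1*13*56)*(113 + 9/4) = (-36 - 728)*(461/4) = -764*461/4 = -88051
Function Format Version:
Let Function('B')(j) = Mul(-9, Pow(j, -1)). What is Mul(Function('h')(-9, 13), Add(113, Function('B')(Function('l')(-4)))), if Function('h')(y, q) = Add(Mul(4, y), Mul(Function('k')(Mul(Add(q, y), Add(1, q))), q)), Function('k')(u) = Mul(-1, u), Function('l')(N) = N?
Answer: -88051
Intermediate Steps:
Function('h')(y, q) = Add(Mul(4, y), Mul(-1, q, Add(1, q), Add(q, y))) (Function('h')(y, q) = Add(Mul(4, y), Mul(Mul(-1, Mul(Add(q, y), Add(1, q))), q)) = Add(Mul(4, y), Mul(Mul(-1, Mul(Add(1, q), Add(q, y))), q)) = Add(Mul(4, y), Mul(Mul(-1, Add(1, q), Add(q, y)), q)) = Add(Mul(4, y), Mul(-1, q, Add(1, q), Add(q, y))))
Mul(Function('h')(-9, 13), Add(113, Function('B')(Function('l')(-4)))) = Mul(Add(Mul(4, -9), Mul(-1, 13, Add(13, -9, Pow(13, 2), Mul(13, -9)))), Add(113, Mul(-9, Pow(-4, -1)))) = Mul(Add(-36, Mul(-1, 13, Add(13, -9, 169, -117))), Add(113, Mul(-9, Rational(-1, 4)))) = Mul(Add(-36, Mul(-1, 13, 56)), Add(113, Rational(9, 4))) = Mul(Add(-36, -728), Rational(461, 4)) = Mul(-764, Rational(461, 4)) = -88051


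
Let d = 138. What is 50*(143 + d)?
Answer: 14050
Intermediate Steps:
50*(143 + d) = 50*(143 + 138) = 50*281 = 14050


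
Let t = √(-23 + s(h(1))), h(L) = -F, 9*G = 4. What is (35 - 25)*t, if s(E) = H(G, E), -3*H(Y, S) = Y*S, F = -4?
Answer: 70*I*√39/9 ≈ 48.572*I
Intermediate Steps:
G = 4/9 (G = (⅑)*4 = 4/9 ≈ 0.44444)
h(L) = 4 (h(L) = -1*(-4) = 4)
H(Y, S) = -S*Y/3 (H(Y, S) = -Y*S/3 = -S*Y/3)
s(E) = -4*E/27 (s(E) = -⅓*E*4/9 = -4*E/27)
t = 7*I*√39/9 (t = √(-23 - 4/27*4) = √(-23 - 16/27) = √(-637/27) = 7*I*√39/9 ≈ 4.8572*I)
(35 - 25)*t = (35 - 25)*(7*I*√39/9) = 10*(7*I*√39/9) = 70*I*√39/9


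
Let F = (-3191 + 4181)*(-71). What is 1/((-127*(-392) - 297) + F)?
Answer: -1/20803 ≈ -4.8070e-5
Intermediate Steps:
F = -70290 (F = 990*(-71) = -70290)
1/((-127*(-392) - 297) + F) = 1/((-127*(-392) - 297) - 70290) = 1/((49784 - 297) - 70290) = 1/(49487 - 70290) = 1/(-20803) = -1/20803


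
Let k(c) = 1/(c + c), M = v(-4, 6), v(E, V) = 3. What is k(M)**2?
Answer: 1/36 ≈ 0.027778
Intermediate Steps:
M = 3
k(c) = 1/(2*c)
k(M)**2 = ((1/2)/3)**2 = ((1/2)*(1/3))**2 = (1/6)**2 = 1/36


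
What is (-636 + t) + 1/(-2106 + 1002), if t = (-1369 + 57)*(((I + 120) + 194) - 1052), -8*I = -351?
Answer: 1004701823/1104 ≈ 9.1006e+5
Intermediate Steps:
I = 351/8 (I = -⅛*(-351) = 351/8 ≈ 43.875)
t = 910692 (t = (-1369 + 57)*(((351/8 + 120) + 194) - 1052) = -1312*((1311/8 + 194) - 1052) = -1312*(2863/8 - 1052) = -1312*(-5553/8) = 910692)
(-636 + t) + 1/(-2106 + 1002) = (-636 + 910692) + 1/(-2106 + 1002) = 910056 + 1/(-1104) = 910056 - 1/1104 = 1004701823/1104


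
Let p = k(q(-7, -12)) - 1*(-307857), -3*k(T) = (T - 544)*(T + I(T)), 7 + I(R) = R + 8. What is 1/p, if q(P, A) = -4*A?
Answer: 3/971683 ≈ 3.0874e-6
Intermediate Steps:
I(R) = 1 + R (I(R) = -7 + (R + 8) = -7 + (8 + R) = 1 + R)
k(T) = -(1 + 2*T)*(-544 + T)/3 (k(T) = -(T - 544)*(T + (1 + T))/3 = -(-544 + T)*(1 + 2*T)/3 = -(1 + 2*T)*(-544 + T)/3)
p = 971683/3 (p = (544/3 - 2*(-4*(-12))²/3 + 1087*(-4*(-12))/3) - 1*(-307857) = (544/3 - ⅔*48² + (1087/3)*48) + 307857 = (544/3 - ⅔*2304 + 17392) + 307857 = (544/3 - 1536 + 17392) + 307857 = 48112/3 + 307857 = 971683/3 ≈ 3.2389e+5)
1/p = 1/(971683/3) = 3/971683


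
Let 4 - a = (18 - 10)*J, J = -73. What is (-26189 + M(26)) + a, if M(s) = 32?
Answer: -25569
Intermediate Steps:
a = 588 (a = 4 - (18 - 10)*(-73) = 4 - 8*(-73) = 4 - 1*(-584) = 4 + 584 = 588)
(-26189 + M(26)) + a = (-26189 + 32) + 588 = -26157 + 588 = -25569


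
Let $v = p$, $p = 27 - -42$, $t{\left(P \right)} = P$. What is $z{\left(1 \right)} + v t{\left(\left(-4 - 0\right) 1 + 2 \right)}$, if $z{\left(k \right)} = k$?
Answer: $-137$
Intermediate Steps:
$p = 69$ ($p = 27 + 42 = 69$)
$v = 69$
$z{\left(1 \right)} + v t{\left(\left(-4 - 0\right) 1 + 2 \right)} = 1 + 69 \left(\left(-4 - 0\right) 1 + 2\right) = 1 + 69 \left(\left(-4 + 0\right) 1 + 2\right) = 1 + 69 \left(\left(-4\right) 1 + 2\right) = 1 + 69 \left(-4 + 2\right) = 1 + 69 \left(-2\right) = 1 - 138 = -137$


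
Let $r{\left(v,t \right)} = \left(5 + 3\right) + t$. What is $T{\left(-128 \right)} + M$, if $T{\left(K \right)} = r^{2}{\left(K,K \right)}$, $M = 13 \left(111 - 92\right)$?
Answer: $14647$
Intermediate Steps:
$r{\left(v,t \right)} = 8 + t$
$M = 247$ ($M = 13 \cdot 19 = 247$)
$T{\left(K \right)} = \left(8 + K\right)^{2}$
$T{\left(-128 \right)} + M = \left(8 - 128\right)^{2} + 247 = \left(-120\right)^{2} + 247 = 14400 + 247 = 14647$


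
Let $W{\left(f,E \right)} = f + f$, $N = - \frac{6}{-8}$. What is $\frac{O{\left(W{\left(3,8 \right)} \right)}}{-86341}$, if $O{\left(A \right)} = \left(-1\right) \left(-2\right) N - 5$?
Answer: $\frac{7}{172682} \approx 4.0537 \cdot 10^{-5}$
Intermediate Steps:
$N = \frac{3}{4}$ ($N = \left(-6\right) \left(- \frac{1}{8}\right) = \frac{3}{4} \approx 0.75$)
$W{\left(f,E \right)} = 2 f$
$O{\left(A \right)} = - \frac{7}{2}$ ($O{\left(A \right)} = \left(-1\right) \left(-2\right) \frac{3}{4} - 5 = 2 \cdot \frac{3}{4} - 5 = \frac{3}{2} - 5 = - \frac{7}{2}$)
$\frac{O{\left(W{\left(3,8 \right)} \right)}}{-86341} = - \frac{7}{2 \left(-86341\right)} = \left(- \frac{7}{2}\right) \left(- \frac{1}{86341}\right) = \frac{7}{172682}$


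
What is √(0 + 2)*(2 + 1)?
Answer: 3*√2 ≈ 4.2426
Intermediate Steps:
√(0 + 2)*(2 + 1) = √2*3 = 3*√2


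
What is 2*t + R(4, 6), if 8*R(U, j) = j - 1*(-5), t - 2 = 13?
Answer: 251/8 ≈ 31.375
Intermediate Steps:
t = 15 (t = 2 + 13 = 15)
R(U, j) = 5/8 + j/8 (R(U, j) = (j - 1*(-5))/8 = (j + 5)/8 = (5 + j)/8 = 5/8 + j/8)
2*t + R(4, 6) = 2*15 + (5/8 + (⅛)*6) = 30 + (5/8 + ¾) = 30 + 11/8 = 251/8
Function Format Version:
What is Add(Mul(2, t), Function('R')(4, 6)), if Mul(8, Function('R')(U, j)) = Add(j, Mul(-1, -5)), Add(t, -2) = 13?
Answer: Rational(251, 8) ≈ 31.375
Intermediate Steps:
t = 15 (t = Add(2, 13) = 15)
Function('R')(U, j) = Add(Rational(5, 8), Mul(Rational(1, 8), j)) (Function('R')(U, j) = Mul(Rational(1, 8), Add(j, Mul(-1, -5))) = Mul(Rational(1, 8), Add(j, 5)) = Mul(Rational(1, 8), Add(5, j)) = Add(Rational(5, 8), Mul(Rational(1, 8), j)))
Add(Mul(2, t), Function('R')(4, 6)) = Add(Mul(2, 15), Add(Rational(5, 8), Mul(Rational(1, 8), 6))) = Add(30, Add(Rational(5, 8), Rational(3, 4))) = Add(30, Rational(11, 8)) = Rational(251, 8)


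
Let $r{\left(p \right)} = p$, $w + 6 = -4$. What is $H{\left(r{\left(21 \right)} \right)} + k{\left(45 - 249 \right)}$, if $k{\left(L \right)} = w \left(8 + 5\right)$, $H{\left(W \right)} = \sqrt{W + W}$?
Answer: $-130 + \sqrt{42} \approx -123.52$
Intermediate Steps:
$w = -10$ ($w = -6 - 4 = -10$)
$H{\left(W \right)} = \sqrt{2} \sqrt{W}$ ($H{\left(W \right)} = \sqrt{2 W} = \sqrt{2} \sqrt{W}$)
$k{\left(L \right)} = -130$ ($k{\left(L \right)} = - 10 \left(8 + 5\right) = \left(-10\right) 13 = -130$)
$H{\left(r{\left(21 \right)} \right)} + k{\left(45 - 249 \right)} = \sqrt{2} \sqrt{21} - 130 = \sqrt{42} - 130 = -130 + \sqrt{42}$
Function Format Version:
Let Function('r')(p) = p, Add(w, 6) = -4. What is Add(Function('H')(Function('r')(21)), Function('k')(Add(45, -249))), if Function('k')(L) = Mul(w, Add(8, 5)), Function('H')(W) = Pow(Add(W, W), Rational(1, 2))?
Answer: Add(-130, Pow(42, Rational(1, 2))) ≈ -123.52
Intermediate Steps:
w = -10 (w = Add(-6, -4) = -10)
Function('H')(W) = Mul(Pow(2, Rational(1, 2)), Pow(W, Rational(1, 2))) (Function('H')(W) = Pow(Mul(2, W), Rational(1, 2)) = Mul(Pow(2, Rational(1, 2)), Pow(W, Rational(1, 2))))
Function('k')(L) = -130 (Function('k')(L) = Mul(-10, Add(8, 5)) = Mul(-10, 13) = -130)
Add(Function('H')(Function('r')(21)), Function('k')(Add(45, -249))) = Add(Mul(Pow(2, Rational(1, 2)), Pow(21, Rational(1, 2))), -130) = Add(Pow(42, Rational(1, 2)), -130) = Add(-130, Pow(42, Rational(1, 2)))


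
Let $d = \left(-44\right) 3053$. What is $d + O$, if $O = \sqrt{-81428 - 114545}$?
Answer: $-134332 + i \sqrt{195973} \approx -1.3433 \cdot 10^{5} + 442.69 i$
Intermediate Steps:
$d = -134332$
$O = i \sqrt{195973}$ ($O = \sqrt{-195973} = i \sqrt{195973} \approx 442.69 i$)
$d + O = -134332 + i \sqrt{195973}$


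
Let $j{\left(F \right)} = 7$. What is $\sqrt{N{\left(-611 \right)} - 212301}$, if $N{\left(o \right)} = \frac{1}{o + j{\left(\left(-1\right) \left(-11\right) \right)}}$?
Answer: $\frac{i \sqrt{19362700555}}{302} \approx 460.76 i$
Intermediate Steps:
$N{\left(o \right)} = \frac{1}{7 + o}$ ($N{\left(o \right)} = \frac{1}{o + 7} = \frac{1}{7 + o}$)
$\sqrt{N{\left(-611 \right)} - 212301} = \sqrt{\frac{1}{7 - 611} - 212301} = \sqrt{\frac{1}{-604} - 212301} = \sqrt{- \frac{1}{604} - 212301} = \sqrt{- \frac{128229805}{604}} = \frac{i \sqrt{19362700555}}{302}$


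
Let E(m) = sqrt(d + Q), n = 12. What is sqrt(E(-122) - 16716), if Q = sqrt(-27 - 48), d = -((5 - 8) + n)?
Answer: sqrt(-16716 + sqrt(-9 + 5*I*sqrt(3))) ≈ 0.013 + 129.29*I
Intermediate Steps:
d = -9 (d = -((5 - 8) + 12) = -(-3 + 12) = -1*9 = -9)
Q = 5*I*sqrt(3) (Q = sqrt(-75) = 5*I*sqrt(3) ≈ 8.6602*I)
E(m) = sqrt(-9 + 5*I*sqrt(3))
sqrt(E(-122) - 16716) = sqrt(sqrt(-9 + 5*I*sqrt(3)) - 16716) = sqrt(-16716 + sqrt(-9 + 5*I*sqrt(3)))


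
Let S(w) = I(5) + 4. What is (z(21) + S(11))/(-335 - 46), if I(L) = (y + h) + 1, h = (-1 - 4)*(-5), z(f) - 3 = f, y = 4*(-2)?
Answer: -46/381 ≈ -0.12073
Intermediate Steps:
y = -8
z(f) = 3 + f
h = 25 (h = -5*(-5) = 25)
I(L) = 18 (I(L) = (-8 + 25) + 1 = 17 + 1 = 18)
S(w) = 22 (S(w) = 18 + 4 = 22)
(z(21) + S(11))/(-335 - 46) = ((3 + 21) + 22)/(-335 - 46) = (24 + 22)/(-381) = 46*(-1/381) = -46/381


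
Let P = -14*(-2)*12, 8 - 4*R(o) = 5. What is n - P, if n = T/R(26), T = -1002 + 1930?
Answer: 2704/3 ≈ 901.33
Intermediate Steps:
R(o) = ¾ (R(o) = 2 - ¼*5 = 2 - 5/4 = ¾)
T = 928
n = 3712/3 (n = 928/(¾) = 928*(4/3) = 3712/3 ≈ 1237.3)
P = 336 (P = 28*12 = 336)
n - P = 3712/3 - 1*336 = 3712/3 - 336 = 2704/3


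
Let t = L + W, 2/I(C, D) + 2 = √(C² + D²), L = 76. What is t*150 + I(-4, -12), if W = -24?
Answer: 304201/39 + 2*√10/39 ≈ 7800.2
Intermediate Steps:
I(C, D) = 2/(-2 + √(C² + D²))
t = 52 (t = 76 - 24 = 52)
t*150 + I(-4, -12) = 52*150 + 2/(-2 + √((-4)² + (-12)²)) = 7800 + 2/(-2 + √(16 + 144)) = 7800 + 2/(-2 + √160) = 7800 + 2/(-2 + 4*√10)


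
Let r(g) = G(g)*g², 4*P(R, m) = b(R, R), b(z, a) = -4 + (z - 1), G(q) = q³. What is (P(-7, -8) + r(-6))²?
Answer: 60512841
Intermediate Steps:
b(z, a) = -5 + z (b(z, a) = -4 + (-1 + z) = -5 + z)
P(R, m) = -5/4 + R/4 (P(R, m) = (-5 + R)/4 = -5/4 + R/4)
r(g) = g⁵ (r(g) = g³*g² = g⁵)
(P(-7, -8) + r(-6))² = ((-5/4 + (¼)*(-7)) + (-6)⁵)² = ((-5/4 - 7/4) - 7776)² = (-3 - 7776)² = (-7779)² = 60512841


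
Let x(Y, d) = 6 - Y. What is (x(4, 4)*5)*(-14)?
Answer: -140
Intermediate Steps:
(x(4, 4)*5)*(-14) = ((6 - 1*4)*5)*(-14) = ((6 - 4)*5)*(-14) = (2*5)*(-14) = 10*(-14) = -140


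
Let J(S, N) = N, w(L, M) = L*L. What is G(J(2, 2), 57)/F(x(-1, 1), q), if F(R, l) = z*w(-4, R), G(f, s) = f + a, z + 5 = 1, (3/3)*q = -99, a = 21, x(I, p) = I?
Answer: -23/64 ≈ -0.35938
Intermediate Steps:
w(L, M) = L**2
q = -99
z = -4 (z = -5 + 1 = -4)
G(f, s) = 21 + f (G(f, s) = f + 21 = 21 + f)
F(R, l) = -64 (F(R, l) = -4*(-4)**2 = -4*16 = -64)
G(J(2, 2), 57)/F(x(-1, 1), q) = (21 + 2)/(-64) = 23*(-1/64) = -23/64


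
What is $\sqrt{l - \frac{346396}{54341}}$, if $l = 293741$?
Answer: $\frac{\sqrt{17701673113065}}{7763} \approx 541.97$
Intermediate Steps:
$\sqrt{l - \frac{346396}{54341}} = \sqrt{293741 - \frac{346396}{54341}} = \sqrt{\frac{15961833285}{54341}} = \frac{\sqrt{17701673113065}}{7763}$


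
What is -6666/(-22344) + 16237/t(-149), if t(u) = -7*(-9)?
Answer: 8648083/33516 ≈ 258.03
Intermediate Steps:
t(u) = 63
-6666/(-22344) + 16237/t(-149) = -6666/(-22344) + 16237/63 = -6666*(-1/22344) + 16237*(1/63) = 1111/3724 + 16237/63 = 8648083/33516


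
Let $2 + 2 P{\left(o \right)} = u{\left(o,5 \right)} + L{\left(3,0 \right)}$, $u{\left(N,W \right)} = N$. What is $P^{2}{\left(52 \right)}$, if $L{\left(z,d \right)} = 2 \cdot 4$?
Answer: $841$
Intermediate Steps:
$L{\left(z,d \right)} = 8$
$P{\left(o \right)} = 3 + \frac{o}{2}$ ($P{\left(o \right)} = -1 + \frac{o + 8}{2} = -1 + \frac{8 + o}{2} = -1 + \left(4 + \frac{o}{2}\right) = 3 + \frac{o}{2}$)
$P^{2}{\left(52 \right)} = \left(3 + \frac{1}{2} \cdot 52\right)^{2} = \left(3 + 26\right)^{2} = 29^{2} = 841$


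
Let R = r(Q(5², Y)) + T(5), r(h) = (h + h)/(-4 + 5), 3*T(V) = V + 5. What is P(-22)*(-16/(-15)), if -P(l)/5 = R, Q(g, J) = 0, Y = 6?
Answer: -160/9 ≈ -17.778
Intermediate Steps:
T(V) = 5/3 + V/3 (T(V) = (V + 5)/3 = (5 + V)/3 = 5/3 + V/3)
r(h) = 2*h (r(h) = (2*h)/1 = (2*h)*1 = 2*h)
R = 10/3 (R = 2*0 + (5/3 + (⅓)*5) = 0 + (5/3 + 5/3) = 0 + 10/3 = 10/3 ≈ 3.3333)
P(l) = -50/3 (P(l) = -5*10/3 = -50/3)
P(-22)*(-16/(-15)) = -(-800)/(3*(-15)) = -(-800)*(-1)/(3*15) = -50/3*16/15 = -160/9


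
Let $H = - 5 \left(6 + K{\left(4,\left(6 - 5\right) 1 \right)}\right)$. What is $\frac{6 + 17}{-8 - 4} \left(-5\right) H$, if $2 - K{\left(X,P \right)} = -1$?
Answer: $- \frac{1725}{4} \approx -431.25$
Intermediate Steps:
$K{\left(X,P \right)} = 3$ ($K{\left(X,P \right)} = 2 - -1 = 2 + 1 = 3$)
$H = -45$ ($H = - 5 \left(6 + 3\right) = \left(-5\right) 9 = -45$)
$\frac{6 + 17}{-8 - 4} \left(-5\right) H = \frac{6 + 17}{-8 - 4} \left(-5\right) \left(-45\right) = \frac{23}{-12} \left(-5\right) \left(-45\right) = 23 \left(- \frac{1}{12}\right) \left(-5\right) \left(-45\right) = \left(- \frac{23}{12}\right) \left(-5\right) \left(-45\right) = \frac{115}{12} \left(-45\right) = - \frac{1725}{4}$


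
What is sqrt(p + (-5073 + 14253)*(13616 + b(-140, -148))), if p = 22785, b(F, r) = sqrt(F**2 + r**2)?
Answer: sqrt(125017665 + 36720*sqrt(2594)) ≈ 11264.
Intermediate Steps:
sqrt(p + (-5073 + 14253)*(13616 + b(-140, -148))) = sqrt(22785 + (-5073 + 14253)*(13616 + sqrt((-140)**2 + (-148)**2))) = sqrt(22785 + 9180*(13616 + sqrt(19600 + 21904))) = sqrt(22785 + 9180*(13616 + sqrt(41504))) = sqrt(22785 + 9180*(13616 + 4*sqrt(2594))) = sqrt(22785 + (124994880 + 36720*sqrt(2594))) = sqrt(125017665 + 36720*sqrt(2594))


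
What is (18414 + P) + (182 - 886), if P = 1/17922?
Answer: 317398621/17922 ≈ 17710.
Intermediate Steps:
P = 1/17922 ≈ 5.5797e-5
(18414 + P) + (182 - 886) = (18414 + 1/17922) + (182 - 886) = 330015709/17922 - 704 = 317398621/17922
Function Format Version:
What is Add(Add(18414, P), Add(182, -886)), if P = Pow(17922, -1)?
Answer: Rational(317398621, 17922) ≈ 17710.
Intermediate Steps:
P = Rational(1, 17922) ≈ 5.5797e-5
Add(Add(18414, P), Add(182, -886)) = Add(Add(18414, Rational(1, 17922)), Add(182, -886)) = Add(Rational(330015709, 17922), -704) = Rational(317398621, 17922)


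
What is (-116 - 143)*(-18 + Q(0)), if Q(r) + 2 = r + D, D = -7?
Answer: 6993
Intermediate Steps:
Q(r) = -9 + r (Q(r) = -2 + (r - 7) = -2 + (-7 + r) = -9 + r)
(-116 - 143)*(-18 + Q(0)) = (-116 - 143)*(-18 + (-9 + 0)) = -259*(-18 - 9) = -259*(-27) = 6993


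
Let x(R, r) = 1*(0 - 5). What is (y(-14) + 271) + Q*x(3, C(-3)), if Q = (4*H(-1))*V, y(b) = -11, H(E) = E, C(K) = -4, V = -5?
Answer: 160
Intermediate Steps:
x(R, r) = -5 (x(R, r) = 1*(-5) = -5)
Q = 20 (Q = (4*(-1))*(-5) = -4*(-5) = 20)
(y(-14) + 271) + Q*x(3, C(-3)) = (-11 + 271) + 20*(-5) = 260 - 100 = 160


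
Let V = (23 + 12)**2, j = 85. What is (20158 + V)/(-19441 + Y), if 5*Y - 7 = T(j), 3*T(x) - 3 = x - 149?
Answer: -64149/58331 ≈ -1.0997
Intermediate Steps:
V = 1225 (V = 35**2 = 1225)
T(x) = -146/3 + x/3 (T(x) = 1 + (x - 149)/3 = 1 + (-149 + x)/3 = 1 + (-149/3 + x/3) = -146/3 + x/3)
Y = -8/3 (Y = 7/5 + (-146/3 + (1/3)*85)/5 = 7/5 + (-146/3 + 85/3)/5 = 7/5 + (1/5)*(-61/3) = 7/5 - 61/15 = -8/3 ≈ -2.6667)
(20158 + V)/(-19441 + Y) = (20158 + 1225)/(-19441 - 8/3) = 21383/(-58331/3) = 21383*(-3/58331) = -64149/58331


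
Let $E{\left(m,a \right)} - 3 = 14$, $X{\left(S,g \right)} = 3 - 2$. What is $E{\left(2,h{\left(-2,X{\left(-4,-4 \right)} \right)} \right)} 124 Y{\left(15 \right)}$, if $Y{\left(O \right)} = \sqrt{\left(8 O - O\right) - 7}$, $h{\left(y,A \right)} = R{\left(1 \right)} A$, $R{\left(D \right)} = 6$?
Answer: $14756 \sqrt{2} \approx 20868.0$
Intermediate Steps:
$X{\left(S,g \right)} = 1$
$h{\left(y,A \right)} = 6 A$
$E{\left(m,a \right)} = 17$ ($E{\left(m,a \right)} = 3 + 14 = 17$)
$Y{\left(O \right)} = \sqrt{-7 + 7 O}$ ($Y{\left(O \right)} = \sqrt{7 O - 7} = \sqrt{-7 + 7 O}$)
$E{\left(2,h{\left(-2,X{\left(-4,-4 \right)} \right)} \right)} 124 Y{\left(15 \right)} = 17 \cdot 124 \sqrt{-7 + 7 \cdot 15} = 2108 \sqrt{-7 + 105} = 2108 \sqrt{98} = 2108 \cdot 7 \sqrt{2} = 14756 \sqrt{2}$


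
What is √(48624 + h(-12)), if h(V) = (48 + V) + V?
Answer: 2*√12162 ≈ 220.56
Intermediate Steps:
h(V) = 48 + 2*V
√(48624 + h(-12)) = √(48624 + (48 + 2*(-12))) = √(48624 + (48 - 24)) = √(48624 + 24) = √48648 = 2*√12162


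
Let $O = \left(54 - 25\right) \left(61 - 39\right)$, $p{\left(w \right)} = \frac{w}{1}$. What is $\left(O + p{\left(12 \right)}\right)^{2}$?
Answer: $422500$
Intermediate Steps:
$p{\left(w \right)} = w$ ($p{\left(w \right)} = w 1 = w$)
$O = 638$ ($O = 29 \cdot 22 = 638$)
$\left(O + p{\left(12 \right)}\right)^{2} = \left(638 + 12\right)^{2} = 650^{2} = 422500$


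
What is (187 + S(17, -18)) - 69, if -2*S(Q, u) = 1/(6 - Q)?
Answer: 2597/22 ≈ 118.05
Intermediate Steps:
S(Q, u) = -1/(2*(6 - Q))
(187 + S(17, -18)) - 69 = (187 + 1/(2*(-6 + 17))) - 69 = (187 + (1/2)/11) - 69 = (187 + (1/2)*(1/11)) - 69 = (187 + 1/22) - 69 = 4115/22 - 69 = 2597/22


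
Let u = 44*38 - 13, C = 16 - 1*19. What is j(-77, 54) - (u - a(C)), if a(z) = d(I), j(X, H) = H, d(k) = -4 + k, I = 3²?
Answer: -1600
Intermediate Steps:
I = 9
C = -3 (C = 16 - 19 = -3)
u = 1659 (u = 1672 - 13 = 1659)
a(z) = 5 (a(z) = -4 + 9 = 5)
j(-77, 54) - (u - a(C)) = 54 - (1659 - 1*5) = 54 - (1659 - 5) = 54 - 1*1654 = 54 - 1654 = -1600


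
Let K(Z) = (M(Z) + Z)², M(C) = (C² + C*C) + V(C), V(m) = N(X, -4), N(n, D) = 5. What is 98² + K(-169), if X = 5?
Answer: 3244223368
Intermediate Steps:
V(m) = 5
M(C) = 5 + 2*C² (M(C) = (C² + C*C) + 5 = (C² + C²) + 5 = 2*C² + 5 = 5 + 2*C²)
K(Z) = (5 + Z + 2*Z²)² (K(Z) = ((5 + 2*Z²) + Z)² = (5 + Z + 2*Z²)²)
98² + K(-169) = 98² + (5 - 169 + 2*(-169)²)² = 9604 + (5 - 169 + 2*28561)² = 9604 + (5 - 169 + 57122)² = 9604 + 56958² = 9604 + 3244213764 = 3244223368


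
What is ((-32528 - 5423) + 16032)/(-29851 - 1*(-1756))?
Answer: 21919/28095 ≈ 0.78017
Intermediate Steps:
((-32528 - 5423) + 16032)/(-29851 - 1*(-1756)) = (-37951 + 16032)/(-29851 + 1756) = -21919/(-28095) = -21919*(-1/28095) = 21919/28095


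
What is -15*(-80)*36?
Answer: 43200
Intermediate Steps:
-15*(-80)*36 = 1200*36 = 43200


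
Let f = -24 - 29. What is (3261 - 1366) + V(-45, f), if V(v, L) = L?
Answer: 1842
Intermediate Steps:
f = -53
(3261 - 1366) + V(-45, f) = (3261 - 1366) - 53 = 1895 - 53 = 1842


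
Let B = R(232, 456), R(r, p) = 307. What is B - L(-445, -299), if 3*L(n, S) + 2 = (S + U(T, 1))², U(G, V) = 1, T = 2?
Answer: -87881/3 ≈ -29294.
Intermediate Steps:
B = 307
L(n, S) = -⅔ + (1 + S)²/3 (L(n, S) = -⅔ + (S + 1)²/3 = -⅔ + (1 + S)²/3)
B - L(-445, -299) = 307 - (-⅔ + (1 - 299)²/3) = 307 - (-⅔ + (⅓)*(-298)²) = 307 - (-⅔ + (⅓)*88804) = 307 - (-⅔ + 88804/3) = 307 - 1*88802/3 = 307 - 88802/3 = -87881/3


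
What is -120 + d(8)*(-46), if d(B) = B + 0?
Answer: -488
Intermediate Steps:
d(B) = B
-120 + d(8)*(-46) = -120 + 8*(-46) = -120 - 368 = -488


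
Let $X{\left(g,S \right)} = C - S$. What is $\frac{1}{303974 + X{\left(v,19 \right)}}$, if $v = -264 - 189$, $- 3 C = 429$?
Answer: $\frac{1}{303812} \approx 3.2915 \cdot 10^{-6}$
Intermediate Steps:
$C = -143$ ($C = \left(- \frac{1}{3}\right) 429 = -143$)
$v = -453$ ($v = -264 - 189 = -453$)
$X{\left(g,S \right)} = -143 - S$
$\frac{1}{303974 + X{\left(v,19 \right)}} = \frac{1}{303974 - 162} = \frac{1}{303812}$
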